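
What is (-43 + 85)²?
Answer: 1764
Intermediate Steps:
(-43 + 85)² = 42² = 1764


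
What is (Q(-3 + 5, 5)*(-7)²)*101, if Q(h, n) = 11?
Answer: 54439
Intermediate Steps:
(Q(-3 + 5, 5)*(-7)²)*101 = (11*(-7)²)*101 = (11*49)*101 = 539*101 = 54439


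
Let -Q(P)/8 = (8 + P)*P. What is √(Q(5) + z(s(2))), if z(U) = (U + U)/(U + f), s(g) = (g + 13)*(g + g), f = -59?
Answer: 20*I ≈ 20.0*I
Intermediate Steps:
s(g) = 2*g*(13 + g) (s(g) = (13 + g)*(2*g) = 2*g*(13 + g))
Q(P) = -8*P*(8 + P) (Q(P) = -8*(8 + P)*P = -8*P*(8 + P))
z(U) = 2*U/(-59 + U) (z(U) = (U + U)/(U - 59) = (2*U)/(-59 + U) = 2*U/(-59 + U))
√(Q(5) + z(s(2))) = √(-8*5*(8 + 5) + 2*(2*2*(13 + 2))/(-59 + 2*2*(13 + 2))) = √(-8*5*13 + 2*(2*2*15)/(-59 + 2*2*15)) = √(-520 + 2*60/(-59 + 60)) = √(-520 + 2*60/1) = √(-520 + 2*60*1) = √(-520 + 120) = √(-400) = 20*I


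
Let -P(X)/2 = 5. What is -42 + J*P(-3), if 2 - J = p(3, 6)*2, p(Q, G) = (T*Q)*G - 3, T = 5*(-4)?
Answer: -7322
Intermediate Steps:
T = -20
P(X) = -10 (P(X) = -2*5 = -10)
p(Q, G) = -3 - 20*G*Q (p(Q, G) = (-20*Q)*G - 3 = -20*G*Q - 3 = -3 - 20*G*Q)
J = 728 (J = 2 - (-3 - 20*6*3)*2 = 2 - (-3 - 360)*2 = 2 - (-363)*2 = 2 - 1*(-726) = 2 + 726 = 728)
-42 + J*P(-3) = -42 + 728*(-10) = -42 - 7280 = -7322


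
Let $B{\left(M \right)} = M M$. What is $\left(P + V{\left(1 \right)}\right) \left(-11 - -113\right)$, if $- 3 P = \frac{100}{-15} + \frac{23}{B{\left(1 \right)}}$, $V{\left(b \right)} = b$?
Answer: $- \frac{1360}{3} \approx -453.33$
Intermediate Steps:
$B{\left(M \right)} = M^{2}$
$P = - \frac{49}{9}$ ($P = - \frac{\frac{100}{-15} + \frac{23}{1^{2}}}{3} = - \frac{100 \left(- \frac{1}{15}\right) + \frac{23}{1}}{3} = - \frac{- \frac{20}{3} + 23 \cdot 1}{3} = - \frac{- \frac{20}{3} + 23}{3} = \left(- \frac{1}{3}\right) \frac{49}{3} = - \frac{49}{9} \approx -5.4444$)
$\left(P + V{\left(1 \right)}\right) \left(-11 - -113\right) = \left(- \frac{49}{9} + 1\right) \left(-11 - -113\right) = - \frac{40 \left(-11 + 113\right)}{9} = \left(- \frac{40}{9}\right) 102 = - \frac{1360}{3}$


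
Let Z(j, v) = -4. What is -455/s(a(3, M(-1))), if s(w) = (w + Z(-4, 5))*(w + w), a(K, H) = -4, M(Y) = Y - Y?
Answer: -455/64 ≈ -7.1094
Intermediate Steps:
M(Y) = 0
s(w) = 2*w*(-4 + w) (s(w) = (w - 4)*(w + w) = (-4 + w)*(2*w) = 2*w*(-4 + w))
-455/s(a(3, M(-1))) = -455*(-1/(8*(-4 - 4))) = -455/(2*(-4)*(-8)) = -455/64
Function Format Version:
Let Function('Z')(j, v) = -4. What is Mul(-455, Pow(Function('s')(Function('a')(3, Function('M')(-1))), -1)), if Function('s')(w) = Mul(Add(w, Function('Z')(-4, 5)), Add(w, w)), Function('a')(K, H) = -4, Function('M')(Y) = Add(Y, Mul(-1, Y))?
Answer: Rational(-455, 64) ≈ -7.1094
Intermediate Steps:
Function('M')(Y) = 0
Function('s')(w) = Mul(2, w, Add(-4, w)) (Function('s')(w) = Mul(Add(w, -4), Add(w, w)) = Mul(Add(-4, w), Mul(2, w)) = Mul(2, w, Add(-4, w)))
Mul(-455, Pow(Function('s')(Function('a')(3, Function('M')(-1))), -1)) = Mul(-455, Pow(Mul(2, -4, Add(-4, -4)), -1)) = Mul(-455, Pow(Mul(2, -4, -8), -1)) = Mul(-455, Pow(64, -1)) = Mul(-455, Rational(1, 64)) = Rational(-455, 64)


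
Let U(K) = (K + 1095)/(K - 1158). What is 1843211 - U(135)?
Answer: 628535361/341 ≈ 1.8432e+6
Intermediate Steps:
U(K) = (1095 + K)/(-1158 + K)
1843211 - U(135) = 1843211 - (1095 + 135)/(-1158 + 135) = 1843211 - 1230/(-1023) = 1843211 - (-1)*1230/1023 = 1843211 - 1*(-410/341) = 1843211 + 410/341 = 628535361/341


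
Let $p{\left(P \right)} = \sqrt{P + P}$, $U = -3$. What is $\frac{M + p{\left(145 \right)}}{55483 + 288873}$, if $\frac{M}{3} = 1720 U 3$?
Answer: $- \frac{11610}{86089} + \frac{\sqrt{290}}{344356} \approx -0.13481$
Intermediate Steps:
$M = -46440$ ($M = 3 \cdot 1720 \left(\left(-3\right) 3\right) = 3 \cdot 1720 \left(-9\right) = 3 \left(-15480\right) = -46440$)
$p{\left(P \right)} = \sqrt{2} \sqrt{P}$ ($p{\left(P \right)} = \sqrt{2 P} = \sqrt{2} \sqrt{P}$)
$\frac{M + p{\left(145 \right)}}{55483 + 288873} = \frac{-46440 + \sqrt{2} \sqrt{145}}{55483 + 288873} = \frac{-46440 + \sqrt{290}}{344356} = \left(-46440 + \sqrt{290}\right) \frac{1}{344356} = - \frac{11610}{86089} + \frac{\sqrt{290}}{344356}$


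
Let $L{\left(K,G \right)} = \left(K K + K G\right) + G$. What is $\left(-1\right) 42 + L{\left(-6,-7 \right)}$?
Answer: $29$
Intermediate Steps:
$L{\left(K,G \right)} = G + K^{2} + G K$ ($L{\left(K,G \right)} = \left(K^{2} + G K\right) + G = G + K^{2} + G K$)
$\left(-1\right) 42 + L{\left(-6,-7 \right)} = \left(-1\right) 42 - \left(-35 - 36\right) = -42 + \left(-7 + 36 + 42\right) = -42 + 71 = 29$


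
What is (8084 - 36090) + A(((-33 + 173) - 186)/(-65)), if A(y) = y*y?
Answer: -118323234/4225 ≈ -28006.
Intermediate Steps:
A(y) = y²
(8084 - 36090) + A(((-33 + 173) - 186)/(-65)) = (8084 - 36090) + (((-33 + 173) - 186)/(-65))² = -28006 + ((140 - 186)*(-1/65))² = -28006 + (-46*(-1/65))² = -28006 + (46/65)² = -28006 + 2116/4225 = -118323234/4225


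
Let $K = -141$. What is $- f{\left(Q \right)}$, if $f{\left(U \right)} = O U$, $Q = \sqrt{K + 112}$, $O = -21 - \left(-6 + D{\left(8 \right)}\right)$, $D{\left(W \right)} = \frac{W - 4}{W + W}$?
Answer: $\frac{61 i \sqrt{29}}{4} \approx 82.124 i$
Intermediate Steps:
$D{\left(W \right)} = \frac{-4 + W}{2 W}$
$O = - \frac{61}{4}$ ($O = -21 - \left(-6 + \frac{-4 + 8}{2 \cdot 8}\right) = -21 - \left(-6 + \frac{1}{2} \cdot \frac{1}{8} \cdot 4\right) = -21 - \left(-6 + \frac{1}{4}\right) = -21 - - \frac{23}{4} = -21 + \frac{23}{4} = - \frac{61}{4} \approx -15.25$)
$Q = i \sqrt{29}$ ($Q = \sqrt{-141 + 112} = \sqrt{-29} = i \sqrt{29} \approx 5.3852 i$)
$f{\left(U \right)} = - \frac{61 U}{4}$
$- f{\left(Q \right)} = - \frac{\left(-61\right) i \sqrt{29}}{4} = \frac{61 i \sqrt{29}}{4}$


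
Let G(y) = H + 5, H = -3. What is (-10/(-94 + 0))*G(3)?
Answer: 10/47 ≈ 0.21277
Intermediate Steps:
G(y) = 2 (G(y) = -3 + 5 = 2)
(-10/(-94 + 0))*G(3) = (-10/(-94 + 0))*2 = (-10/(-94))*2 = -1/94*(-10)*2 = (5/47)*2 = 10/47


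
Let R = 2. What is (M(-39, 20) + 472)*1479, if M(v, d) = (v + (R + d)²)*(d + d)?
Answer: 27024288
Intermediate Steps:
M(v, d) = 2*d*(v + (2 + d)²) (M(v, d) = (v + (2 + d)²)*(d + d) = (v + (2 + d)²)*(2*d) = 2*d*(v + (2 + d)²))
(M(-39, 20) + 472)*1479 = (2*20*(-39 + (2 + 20)²) + 472)*1479 = (2*20*(-39 + 22²) + 472)*1479 = (2*20*(-39 + 484) + 472)*1479 = (2*20*445 + 472)*1479 = (17800 + 472)*1479 = 18272*1479 = 27024288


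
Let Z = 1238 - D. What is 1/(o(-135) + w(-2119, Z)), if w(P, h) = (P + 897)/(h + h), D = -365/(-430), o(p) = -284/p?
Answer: 957555/1541498 ≈ 0.62118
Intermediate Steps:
D = 73/86 (D = -365*(-1/430) = 73/86 ≈ 0.84884)
Z = 106395/86 (Z = 1238 - 1*73/86 = 1238 - 73/86 = 106395/86 ≈ 1237.2)
w(P, h) = (897 + P)/(2*h) (w(P, h) = (897 + P)/((2*h)) = (897 + P)*(1/(2*h)) = (897 + P)/(2*h))
1/(o(-135) + w(-2119, Z)) = 1/(-284/(-135) + (897 - 2119)/(2*(106395/86))) = 1/(-284*(-1/135) + (1/2)*(86/106395)*(-1222)) = 1/(284/135 - 52546/106395) = 1/(1541498/957555) = 957555/1541498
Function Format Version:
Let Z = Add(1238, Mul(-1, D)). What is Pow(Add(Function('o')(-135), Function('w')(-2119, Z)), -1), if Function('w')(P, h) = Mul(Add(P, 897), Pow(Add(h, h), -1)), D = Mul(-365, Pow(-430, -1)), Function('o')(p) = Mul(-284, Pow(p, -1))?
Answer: Rational(957555, 1541498) ≈ 0.62118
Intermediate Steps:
D = Rational(73, 86) (D = Mul(-365, Rational(-1, 430)) = Rational(73, 86) ≈ 0.84884)
Z = Rational(106395, 86) (Z = Add(1238, Mul(-1, Rational(73, 86))) = Add(1238, Rational(-73, 86)) = Rational(106395, 86) ≈ 1237.2)
Function('w')(P, h) = Mul(Rational(1, 2), Pow(h, -1), Add(897, P)) (Function('w')(P, h) = Mul(Add(897, P), Pow(Mul(2, h), -1)) = Mul(Add(897, P), Mul(Rational(1, 2), Pow(h, -1))) = Mul(Rational(1, 2), Pow(h, -1), Add(897, P)))
Pow(Add(Function('o')(-135), Function('w')(-2119, Z)), -1) = Pow(Add(Mul(-284, Pow(-135, -1)), Mul(Rational(1, 2), Pow(Rational(106395, 86), -1), Add(897, -2119))), -1) = Pow(Add(Mul(-284, Rational(-1, 135)), Mul(Rational(1, 2), Rational(86, 106395), -1222)), -1) = Pow(Add(Rational(284, 135), Rational(-52546, 106395)), -1) = Pow(Rational(1541498, 957555), -1) = Rational(957555, 1541498)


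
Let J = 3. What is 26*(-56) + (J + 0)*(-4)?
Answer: -1468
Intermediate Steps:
26*(-56) + (J + 0)*(-4) = 26*(-56) + (3 + 0)*(-4) = -1456 + 3*(-4) = -1456 - 12 = -1468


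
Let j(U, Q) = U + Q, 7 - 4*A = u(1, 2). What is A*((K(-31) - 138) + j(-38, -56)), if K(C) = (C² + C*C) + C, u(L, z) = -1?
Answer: 3318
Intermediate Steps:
A = 2 (A = 7/4 - ¼*(-1) = 7/4 + ¼ = 2)
K(C) = C + 2*C² (K(C) = (C² + C²) + C = 2*C² + C = C + 2*C²)
j(U, Q) = Q + U
A*((K(-31) - 138) + j(-38, -56)) = 2*((-31*(1 + 2*(-31)) - 138) + (-56 - 38)) = 2*((-31*(1 - 62) - 138) - 94) = 2*((-31*(-61) - 138) - 94) = 2*((1891 - 138) - 94) = 2*(1753 - 94) = 2*1659 = 3318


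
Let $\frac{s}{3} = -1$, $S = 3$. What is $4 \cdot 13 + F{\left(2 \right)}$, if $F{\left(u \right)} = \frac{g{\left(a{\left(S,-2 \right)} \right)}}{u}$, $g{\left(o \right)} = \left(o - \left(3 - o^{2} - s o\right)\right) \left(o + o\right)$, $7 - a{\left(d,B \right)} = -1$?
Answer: $412$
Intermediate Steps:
$a{\left(d,B \right)} = 8$ ($a{\left(d,B \right)} = 7 - -1 = 7 + 1 = 8$)
$s = -3$ ($s = 3 \left(-1\right) = -3$)
$g{\left(o \right)} = 2 o \left(-3 + o^{2} - 2 o\right)$ ($g{\left(o \right)} = \left(o - \left(3 - o^{2} + 3 o\right)\right) \left(o + o\right) = \left(o - \left(3 - o^{2} + 3 o\right)\right) 2 o = \left(-3 + o^{2} - 2 o\right) 2 o = 2 o \left(-3 + o^{2} - 2 o\right)$)
$F{\left(u \right)} = \frac{720}{u}$ ($F{\left(u \right)} = \frac{2 \cdot 8 \left(-3 + 8^{2} - 16\right)}{u} = \frac{2 \cdot 8 \left(-3 + 64 - 16\right)}{u} = \frac{2 \cdot 8 \cdot 45}{u} = \frac{720}{u}$)
$4 \cdot 13 + F{\left(2 \right)} = 4 \cdot 13 + \frac{720}{2} = 52 + 720 \cdot \frac{1}{2} = 52 + 360 = 412$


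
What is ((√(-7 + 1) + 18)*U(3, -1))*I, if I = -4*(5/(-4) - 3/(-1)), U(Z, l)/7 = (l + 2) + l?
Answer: 0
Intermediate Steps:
U(Z, l) = 14 + 14*l (U(Z, l) = 7*((l + 2) + l) = 7*((2 + l) + l) = 7*(2 + 2*l) = 14 + 14*l)
I = -7 (I = -4*(5*(-¼) - 3*(-1)) = -4*(-5/4 + 3) = -4*7/4 = -7)
((√(-7 + 1) + 18)*U(3, -1))*I = ((√(-7 + 1) + 18)*(14 + 14*(-1)))*(-7) = ((√(-6) + 18)*(14 - 14))*(-7) = ((I*√6 + 18)*0)*(-7) = ((18 + I*√6)*0)*(-7) = 0*(-7) = 0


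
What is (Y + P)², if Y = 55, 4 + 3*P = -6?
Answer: 24025/9 ≈ 2669.4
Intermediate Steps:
P = -10/3 (P = -4/3 + (⅓)*(-6) = -4/3 - 2 = -10/3 ≈ -3.3333)
(Y + P)² = (55 - 10/3)² = (155/3)² = 24025/9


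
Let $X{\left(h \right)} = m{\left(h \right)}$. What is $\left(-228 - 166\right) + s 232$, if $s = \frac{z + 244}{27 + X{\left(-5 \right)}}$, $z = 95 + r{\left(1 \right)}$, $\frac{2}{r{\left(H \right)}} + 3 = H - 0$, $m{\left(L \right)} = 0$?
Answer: $\frac{67778}{27} \approx 2510.3$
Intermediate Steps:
$X{\left(h \right)} = 0$
$r{\left(H \right)} = \frac{2}{-3 + H}$ ($r{\left(H \right)} = \frac{2}{-3 + \left(H - 0\right)} = \frac{2}{-3 + \left(H + 0\right)} = \frac{2}{-3 + H}$)
$z = 94$ ($z = 95 + \frac{2}{-3 + 1} = 95 + \frac{2}{-2} = 95 + 2 \left(- \frac{1}{2}\right) = 95 - 1 = 94$)
$s = \frac{338}{27}$ ($s = \frac{94 + 244}{27 + 0} = \frac{338}{27} \approx 12.519$)
$\left(-228 - 166\right) + s 232 = \left(-228 - 166\right) + \frac{338}{27} \cdot 232 = -394 + \frac{78416}{27} = \frac{67778}{27}$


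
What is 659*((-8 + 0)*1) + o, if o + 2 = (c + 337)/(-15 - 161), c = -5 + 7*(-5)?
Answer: -84411/16 ≈ -5275.7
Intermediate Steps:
c = -40 (c = -5 - 35 = -40)
o = -59/16 (o = -2 + (-40 + 337)/(-15 - 161) = -2 + 297/(-176) = -2 + 297*(-1/176) = -2 - 27/16 = -59/16 ≈ -3.6875)
659*((-8 + 0)*1) + o = 659*((-8 + 0)*1) - 59/16 = 659*(-8*1) - 59/16 = 659*(-8) - 59/16 = -5272 - 59/16 = -84411/16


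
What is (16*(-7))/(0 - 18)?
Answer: 56/9 ≈ 6.2222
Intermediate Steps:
(16*(-7))/(0 - 18) = -112/(-18) = -112*(-1/18) = 56/9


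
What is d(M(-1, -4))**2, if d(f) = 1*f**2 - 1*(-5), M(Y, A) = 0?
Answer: 25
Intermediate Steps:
d(f) = 5 + f**2 (d(f) = f**2 + 5 = 5 + f**2)
d(M(-1, -4))**2 = (5 + 0**2)**2 = (5 + 0)**2 = 5**2 = 25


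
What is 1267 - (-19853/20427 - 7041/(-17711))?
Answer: 458586340375/361782597 ≈ 1267.6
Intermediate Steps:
1267 - (-19853/20427 - 7041/(-17711)) = 1267 - (-19853*1/20427 - 7041*(-1/17711)) = 1267 - (-19853/20427 + 7041/17711) = 1267 - 1*(-207789976/361782597) = 1267 + 207789976/361782597 = 458586340375/361782597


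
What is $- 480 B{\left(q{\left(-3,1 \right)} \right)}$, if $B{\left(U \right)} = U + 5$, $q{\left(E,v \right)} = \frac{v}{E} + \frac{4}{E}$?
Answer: $-1600$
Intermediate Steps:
$q{\left(E,v \right)} = \frac{4}{E} + \frac{v}{E}$
$B{\left(U \right)} = 5 + U$
$- 480 B{\left(q{\left(-3,1 \right)} \right)} = - 480 \left(5 + \frac{4 + 1}{-3}\right) = - 480 \left(5 - \frac{5}{3}\right) = \left(-480\right) \frac{10}{3} = -1600$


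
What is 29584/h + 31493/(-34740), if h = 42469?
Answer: -309728057/1475373060 ≈ -0.20993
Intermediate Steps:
29584/h + 31493/(-34740) = 29584/42469 + 31493/(-34740) = 29584*(1/42469) + 31493*(-1/34740) = 29584/42469 - 31493/34740 = -309728057/1475373060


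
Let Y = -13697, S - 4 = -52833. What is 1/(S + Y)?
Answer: -1/66526 ≈ -1.5032e-5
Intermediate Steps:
S = -52829 (S = 4 - 52833 = -52829)
1/(S + Y) = 1/(-52829 - 13697) = 1/(-66526) = -1/66526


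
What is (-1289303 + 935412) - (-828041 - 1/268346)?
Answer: 127236255901/268346 ≈ 4.7415e+5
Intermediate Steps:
(-1289303 + 935412) - (-828041 - 1/268346) = -353891 - (-828041 - 1*1/268346) = -353891 - (-828041 - 1/268346) = -353891 - 1*(-222201490187/268346) = -353891 + 222201490187/268346 = 127236255901/268346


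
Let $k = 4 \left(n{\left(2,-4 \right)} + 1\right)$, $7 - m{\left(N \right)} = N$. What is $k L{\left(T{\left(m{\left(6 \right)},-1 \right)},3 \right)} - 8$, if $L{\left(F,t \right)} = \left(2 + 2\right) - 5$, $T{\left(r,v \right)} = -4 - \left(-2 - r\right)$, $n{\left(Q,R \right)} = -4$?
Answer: $4$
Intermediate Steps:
$m{\left(N \right)} = 7 - N$
$k = -12$ ($k = 4 \left(-4 + 1\right) = 4 \left(-3\right) = -12$)
$T{\left(r,v \right)} = -2 + r$ ($T{\left(r,v \right)} = -4 + \left(2 + r\right) = -2 + r$)
$L{\left(F,t \right)} = -1$ ($L{\left(F,t \right)} = 4 - 5 = -1$)
$k L{\left(T{\left(m{\left(6 \right)},-1 \right)},3 \right)} - 8 = \left(-12\right) \left(-1\right) - 8 = 12 - 8 = 4$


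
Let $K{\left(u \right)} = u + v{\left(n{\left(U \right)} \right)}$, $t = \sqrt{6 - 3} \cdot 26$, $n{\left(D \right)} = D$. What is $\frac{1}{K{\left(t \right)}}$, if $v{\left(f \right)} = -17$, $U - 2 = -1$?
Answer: $\frac{17}{1739} + \frac{26 \sqrt{3}}{1739} \approx 0.035672$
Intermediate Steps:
$U = 1$ ($U = 2 - 1 = 1$)
$t = 26 \sqrt{3}$ ($t = \sqrt{3} \cdot 26 = 26 \sqrt{3} \approx 45.033$)
$K{\left(u \right)} = -17 + u$ ($K{\left(u \right)} = u - 17 = -17 + u$)
$\frac{1}{K{\left(t \right)}} = \frac{1}{-17 + 26 \sqrt{3}}$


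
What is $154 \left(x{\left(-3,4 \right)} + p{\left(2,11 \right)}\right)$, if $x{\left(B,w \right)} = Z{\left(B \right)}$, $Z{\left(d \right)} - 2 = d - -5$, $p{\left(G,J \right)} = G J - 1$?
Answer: $3850$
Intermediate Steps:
$p{\left(G,J \right)} = -1 + G J$
$Z{\left(d \right)} = 7 + d$ ($Z{\left(d \right)} = 2 + \left(d - -5\right) = 2 + \left(d + 5\right) = 2 + \left(5 + d\right) = 7 + d$)
$x{\left(B,w \right)} = 7 + B$
$154 \left(x{\left(-3,4 \right)} + p{\left(2,11 \right)}\right) = 154 \left(\left(7 - 3\right) + \left(-1 + 2 \cdot 11\right)\right) = 154 \left(4 + \left(-1 + 22\right)\right) = 154 \left(4 + 21\right) = 154 \cdot 25 = 3850$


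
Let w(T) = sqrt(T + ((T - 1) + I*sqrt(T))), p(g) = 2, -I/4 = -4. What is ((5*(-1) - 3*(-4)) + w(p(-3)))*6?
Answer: 42 + 6*sqrt(3 + 16*sqrt(2)) ≈ 72.374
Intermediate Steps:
I = 16 (I = -4*(-4) = 16)
w(T) = sqrt(-1 + 2*T + 16*sqrt(T)) (w(T) = sqrt(T + ((T - 1) + 16*sqrt(T))) = sqrt(T + ((-1 + T) + 16*sqrt(T))) = sqrt(T + (-1 + T + 16*sqrt(T))) = sqrt(-1 + 2*T + 16*sqrt(T)))
((5*(-1) - 3*(-4)) + w(p(-3)))*6 = ((5*(-1) - 3*(-4)) + sqrt(-1 + 2*2 + 16*sqrt(2)))*6 = ((-5 + 12) + sqrt(-1 + 4 + 16*sqrt(2)))*6 = (7 + sqrt(3 + 16*sqrt(2)))*6 = 42 + 6*sqrt(3 + 16*sqrt(2))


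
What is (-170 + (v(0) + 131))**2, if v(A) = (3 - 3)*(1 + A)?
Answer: 1521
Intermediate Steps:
v(A) = 0 (v(A) = 0*(1 + A) = 0)
(-170 + (v(0) + 131))**2 = (-170 + (0 + 131))**2 = (-170 + 131)**2 = (-39)**2 = 1521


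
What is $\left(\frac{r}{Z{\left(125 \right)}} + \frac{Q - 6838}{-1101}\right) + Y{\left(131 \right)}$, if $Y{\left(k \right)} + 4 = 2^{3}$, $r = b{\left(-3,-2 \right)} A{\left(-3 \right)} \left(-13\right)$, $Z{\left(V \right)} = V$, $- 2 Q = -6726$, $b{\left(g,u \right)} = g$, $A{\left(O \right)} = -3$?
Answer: $\frac{856058}{137625} \approx 6.2202$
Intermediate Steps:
$Q = 3363$ ($Q = \left(- \frac{1}{2}\right) \left(-6726\right) = 3363$)
$r = -117$ ($r = \left(-3\right) \left(-3\right) \left(-13\right) = 9 \left(-13\right) = -117$)
$Y{\left(k \right)} = 4$ ($Y{\left(k \right)} = -4 + 2^{3} = -4 + 8 = 4$)
$\left(\frac{r}{Z{\left(125 \right)}} + \frac{Q - 6838}{-1101}\right) + Y{\left(131 \right)} = \left(- \frac{117}{125} + \frac{3363 - 6838}{-1101}\right) + 4 = \left(\left(-117\right) \frac{1}{125} - - \frac{3475}{1101}\right) + 4 = \left(- \frac{117}{125} + \frac{3475}{1101}\right) + 4 = \frac{305558}{137625} + 4 = \frac{856058}{137625}$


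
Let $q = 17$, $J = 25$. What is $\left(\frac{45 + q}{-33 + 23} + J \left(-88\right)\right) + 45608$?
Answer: $\frac{217009}{5} \approx 43402.0$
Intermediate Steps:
$\left(\frac{45 + q}{-33 + 23} + J \left(-88\right)\right) + 45608 = \left(\frac{45 + 17}{-33 + 23} + 25 \left(-88\right)\right) + 45608 = \left(\frac{62}{-10} - 2200\right) + 45608 = \left(62 \left(- \frac{1}{10}\right) - 2200\right) + 45608 = \left(- \frac{31}{5} - 2200\right) + 45608 = - \frac{11031}{5} + 45608 = \frac{217009}{5}$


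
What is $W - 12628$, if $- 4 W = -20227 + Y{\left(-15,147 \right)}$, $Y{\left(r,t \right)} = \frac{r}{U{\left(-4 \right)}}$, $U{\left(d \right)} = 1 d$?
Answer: $- \frac{121155}{16} \approx -7572.2$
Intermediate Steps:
$U{\left(d \right)} = d$
$Y{\left(r,t \right)} = - \frac{r}{4}$ ($Y{\left(r,t \right)} = \frac{r}{-4} = r \left(- \frac{1}{4}\right) = - \frac{r}{4}$)
$W = \frac{80893}{16}$ ($W = - \frac{-20227 - - \frac{15}{4}}{4} = - \frac{-20227 + \frac{15}{4}}{4} = \left(- \frac{1}{4}\right) \left(- \frac{80893}{4}\right) = \frac{80893}{16} \approx 5055.8$)
$W - 12628 = \frac{80893}{16} - 12628 = - \frac{121155}{16}$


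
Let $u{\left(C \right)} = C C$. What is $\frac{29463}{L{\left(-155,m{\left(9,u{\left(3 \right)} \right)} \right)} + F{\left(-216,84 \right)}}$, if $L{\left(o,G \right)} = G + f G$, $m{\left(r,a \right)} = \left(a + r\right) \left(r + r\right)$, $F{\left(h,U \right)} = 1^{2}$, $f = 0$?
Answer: $\frac{29463}{325} \approx 90.655$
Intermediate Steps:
$F{\left(h,U \right)} = 1$
$u{\left(C \right)} = C^{2}$
$m{\left(r,a \right)} = 2 r \left(a + r\right)$ ($m{\left(r,a \right)} = \left(a + r\right) 2 r = 2 r \left(a + r\right)$)
$L{\left(o,G \right)} = G$ ($L{\left(o,G \right)} = G + 0 G = G + 0 = G$)
$\frac{29463}{L{\left(-155,m{\left(9,u{\left(3 \right)} \right)} \right)} + F{\left(-216,84 \right)}} = \frac{29463}{2 \cdot 9 \left(3^{2} + 9\right) + 1} = \frac{29463}{2 \cdot 9 \left(9 + 9\right) + 1} = \frac{29463}{2 \cdot 9 \cdot 18 + 1} = \frac{29463}{324 + 1} = \frac{29463}{325}$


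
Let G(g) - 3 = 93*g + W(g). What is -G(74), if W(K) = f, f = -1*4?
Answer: -6881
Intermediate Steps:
f = -4
W(K) = -4
G(g) = -1 + 93*g (G(g) = 3 + (93*g - 4) = 3 + (-4 + 93*g) = -1 + 93*g)
-G(74) = -(-1 + 93*74) = -(-1 + 6882) = -1*6881 = -6881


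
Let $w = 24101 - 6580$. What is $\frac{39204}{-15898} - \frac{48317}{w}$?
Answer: $- \frac{727518475}{139274429} \approx -5.2236$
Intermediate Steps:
$w = 17521$ ($w = 24101 - 6580 = 17521$)
$\frac{39204}{-15898} - \frac{48317}{w} = \frac{39204}{-15898} - \frac{48317}{17521} = 39204 \left(- \frac{1}{15898}\right) - \frac{48317}{17521} = - \frac{19602}{7949} - \frac{48317}{17521} = - \frac{727518475}{139274429}$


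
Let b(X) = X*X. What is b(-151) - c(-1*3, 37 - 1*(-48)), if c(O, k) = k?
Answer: 22716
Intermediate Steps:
b(X) = X²
b(-151) - c(-1*3, 37 - 1*(-48)) = (-151)² - (37 - 1*(-48)) = 22801 - (37 + 48) = 22801 - 1*85 = 22801 - 85 = 22716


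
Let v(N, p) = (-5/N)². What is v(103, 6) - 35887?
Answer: -380725158/10609 ≈ -35887.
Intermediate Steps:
v(N, p) = 25/N²
v(103, 6) - 35887 = 25/103² - 35887 = 25*(1/10609) - 35887 = 25/10609 - 35887 = -380725158/10609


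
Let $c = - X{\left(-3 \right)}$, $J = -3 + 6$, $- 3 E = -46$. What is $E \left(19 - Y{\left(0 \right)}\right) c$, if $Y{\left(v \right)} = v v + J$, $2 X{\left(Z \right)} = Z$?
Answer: $368$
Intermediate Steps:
$E = \frac{46}{3}$ ($E = \left(- \frac{1}{3}\right) \left(-46\right) = \frac{46}{3} \approx 15.333$)
$X{\left(Z \right)} = \frac{Z}{2}$
$J = 3$
$Y{\left(v \right)} = 3 + v^{2}$ ($Y{\left(v \right)} = v v + 3 = v^{2} + 3 = 3 + v^{2}$)
$c = \frac{3}{2}$ ($c = - \frac{-3}{2} = \left(-1\right) \left(- \frac{3}{2}\right) = \frac{3}{2} \approx 1.5$)
$E \left(19 - Y{\left(0 \right)}\right) c = \frac{46 \left(19 - \left(3 + 0^{2}\right)\right)}{3} \cdot \frac{3}{2} = \frac{46 \left(19 - \left(3 + 0\right)\right)}{3} \cdot \frac{3}{2} = \frac{46 \left(19 - 3\right)}{3} \cdot \frac{3}{2} = \frac{46}{3} \cdot 16 \cdot \frac{3}{2} = \frac{736}{3} \cdot \frac{3}{2} = 368$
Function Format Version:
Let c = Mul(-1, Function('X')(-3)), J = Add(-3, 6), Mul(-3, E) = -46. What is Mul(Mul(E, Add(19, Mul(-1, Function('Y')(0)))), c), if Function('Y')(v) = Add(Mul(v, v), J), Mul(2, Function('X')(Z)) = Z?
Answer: 368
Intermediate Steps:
E = Rational(46, 3) (E = Mul(Rational(-1, 3), -46) = Rational(46, 3) ≈ 15.333)
Function('X')(Z) = Mul(Rational(1, 2), Z)
J = 3
Function('Y')(v) = Add(3, Pow(v, 2)) (Function('Y')(v) = Add(Mul(v, v), 3) = Add(Pow(v, 2), 3) = Add(3, Pow(v, 2)))
c = Rational(3, 2) (c = Mul(-1, Mul(Rational(1, 2), -3)) = Mul(-1, Rational(-3, 2)) = Rational(3, 2) ≈ 1.5000)
Mul(Mul(E, Add(19, Mul(-1, Function('Y')(0)))), c) = Mul(Mul(Rational(46, 3), Add(19, Mul(-1, Add(3, Pow(0, 2))))), Rational(3, 2)) = Mul(Mul(Rational(46, 3), Add(19, Mul(-1, Add(3, 0)))), Rational(3, 2)) = Mul(Mul(Rational(46, 3), Add(19, Mul(-1, 3))), Rational(3, 2)) = Mul(Mul(Rational(46, 3), Add(19, -3)), Rational(3, 2)) = Mul(Mul(Rational(46, 3), 16), Rational(3, 2)) = Mul(Rational(736, 3), Rational(3, 2)) = 368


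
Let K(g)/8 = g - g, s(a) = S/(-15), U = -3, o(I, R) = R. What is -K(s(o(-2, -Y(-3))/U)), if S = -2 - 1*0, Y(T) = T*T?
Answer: 0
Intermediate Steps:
Y(T) = T²
S = -2 (S = -2 + 0 = -2)
s(a) = 2/15 (s(a) = -2/(-15) = -2*(-1/15) = 2/15)
K(g) = 0 (K(g) = 8*(g - g) = 8*0 = 0)
-K(s(o(-2, -Y(-3))/U)) = -1*0 = 0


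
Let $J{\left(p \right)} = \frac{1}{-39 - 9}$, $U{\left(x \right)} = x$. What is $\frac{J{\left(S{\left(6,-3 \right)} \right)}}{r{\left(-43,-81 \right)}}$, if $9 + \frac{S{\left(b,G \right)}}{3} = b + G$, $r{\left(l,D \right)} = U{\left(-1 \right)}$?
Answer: $\frac{1}{48} \approx 0.020833$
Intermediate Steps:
$r{\left(l,D \right)} = -1$
$S{\left(b,G \right)} = -27 + 3 G + 3 b$ ($S{\left(b,G \right)} = -27 + 3 \left(b + G\right) = -27 + 3 \left(G + b\right) = -27 + \left(3 G + 3 b\right) = -27 + 3 G + 3 b$)
$J{\left(p \right)} = - \frac{1}{48}$ ($J{\left(p \right)} = \frac{1}{-48} = - \frac{1}{48}$)
$\frac{J{\left(S{\left(6,-3 \right)} \right)}}{r{\left(-43,-81 \right)}} = - \frac{1}{48 \left(-1\right)} = \left(- \frac{1}{48}\right) \left(-1\right) = \frac{1}{48}$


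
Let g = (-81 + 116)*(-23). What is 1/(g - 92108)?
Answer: -1/92913 ≈ -1.0763e-5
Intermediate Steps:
g = -805 (g = 35*(-23) = -805)
1/(g - 92108) = 1/(-805 - 92108) = 1/(-92913) = -1/92913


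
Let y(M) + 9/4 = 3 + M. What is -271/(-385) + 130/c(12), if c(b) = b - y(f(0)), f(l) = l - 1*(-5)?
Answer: 8279/385 ≈ 21.504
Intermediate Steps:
f(l) = 5 + l (f(l) = l + 5 = 5 + l)
y(M) = ¾ + M (y(M) = -9/4 + (3 + M) = ¾ + M)
c(b) = -23/4 + b (c(b) = b - (¾ + (5 + 0)) = b - (¾ + 5) = b - 1*23/4 = b - 23/4 = -23/4 + b)
-271/(-385) + 130/c(12) = -271/(-385) + 130/(-23/4 + 12) = -271*(-1/385) + 130/(25/4) = 271/385 + 130*(4/25) = 271/385 + 104/5 = 8279/385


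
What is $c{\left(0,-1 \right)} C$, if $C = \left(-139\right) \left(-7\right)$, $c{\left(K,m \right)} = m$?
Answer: $-973$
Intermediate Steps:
$C = 973$
$c{\left(0,-1 \right)} C = \left(-1\right) 973 = -973$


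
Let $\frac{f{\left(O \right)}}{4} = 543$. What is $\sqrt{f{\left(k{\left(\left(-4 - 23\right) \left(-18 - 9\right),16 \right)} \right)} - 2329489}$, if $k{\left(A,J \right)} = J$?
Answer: $17 i \sqrt{8053} \approx 1525.6 i$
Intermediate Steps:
$f{\left(O \right)} = 2172$ ($f{\left(O \right)} = 4 \cdot 543 = 2172$)
$\sqrt{f{\left(k{\left(\left(-4 - 23\right) \left(-18 - 9\right),16 \right)} \right)} - 2329489} = \sqrt{2172 - 2329489} = \sqrt{-2327317} = 17 i \sqrt{8053}$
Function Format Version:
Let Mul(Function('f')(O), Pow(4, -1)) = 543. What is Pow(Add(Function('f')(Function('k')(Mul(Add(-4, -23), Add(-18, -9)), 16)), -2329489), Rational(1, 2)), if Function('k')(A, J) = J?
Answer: Mul(17, I, Pow(8053, Rational(1, 2))) ≈ Mul(1525.6, I)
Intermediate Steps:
Function('f')(O) = 2172 (Function('f')(O) = Mul(4, 543) = 2172)
Pow(Add(Function('f')(Function('k')(Mul(Add(-4, -23), Add(-18, -9)), 16)), -2329489), Rational(1, 2)) = Pow(Add(2172, -2329489), Rational(1, 2)) = Pow(-2327317, Rational(1, 2)) = Mul(17, I, Pow(8053, Rational(1, 2)))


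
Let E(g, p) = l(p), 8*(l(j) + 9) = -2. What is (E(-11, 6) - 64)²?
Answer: 85849/16 ≈ 5365.6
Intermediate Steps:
l(j) = -37/4 (l(j) = -9 + (⅛)*(-2) = -9 - ¼ = -37/4)
E(g, p) = -37/4
(E(-11, 6) - 64)² = (-37/4 - 64)² = (-293/4)² = 85849/16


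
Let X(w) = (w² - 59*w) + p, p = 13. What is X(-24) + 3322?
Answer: 5327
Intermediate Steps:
X(w) = 13 + w² - 59*w (X(w) = (w² - 59*w) + 13 = 13 + w² - 59*w)
X(-24) + 3322 = (13 + (-24)² - 59*(-24)) + 3322 = (13 + 576 + 1416) + 3322 = 2005 + 3322 = 5327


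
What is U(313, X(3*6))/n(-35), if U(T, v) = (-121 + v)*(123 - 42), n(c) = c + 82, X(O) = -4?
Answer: -10125/47 ≈ -215.43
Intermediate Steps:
n(c) = 82 + c
U(T, v) = -9801 + 81*v (U(T, v) = (-121 + v)*81 = -9801 + 81*v)
U(313, X(3*6))/n(-35) = (-9801 + 81*(-4))/(82 - 35) = (-9801 - 324)/47 = -10125*1/47 = -10125/47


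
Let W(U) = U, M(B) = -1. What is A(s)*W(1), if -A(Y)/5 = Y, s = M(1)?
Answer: 5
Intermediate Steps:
s = -1
A(Y) = -5*Y
A(s)*W(1) = -5*(-1)*1 = 5*1 = 5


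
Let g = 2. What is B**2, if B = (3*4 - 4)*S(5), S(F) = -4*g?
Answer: 4096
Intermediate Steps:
S(F) = -8 (S(F) = -4*2 = -8)
B = -64 (B = (3*4 - 4)*(-8) = (12 - 4)*(-8) = 8*(-8) = -64)
B**2 = (-64)**2 = 4096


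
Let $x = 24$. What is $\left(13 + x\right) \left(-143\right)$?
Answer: $-5291$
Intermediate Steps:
$\left(13 + x\right) \left(-143\right) = \left(13 + 24\right) \left(-143\right) = 37 \left(-143\right) = -5291$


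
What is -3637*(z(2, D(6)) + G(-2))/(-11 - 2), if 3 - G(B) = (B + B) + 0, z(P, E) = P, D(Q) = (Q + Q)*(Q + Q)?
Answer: 32733/13 ≈ 2517.9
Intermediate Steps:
D(Q) = 4*Q² (D(Q) = (2*Q)*(2*Q) = 4*Q²)
G(B) = 3 - 2*B (G(B) = 3 - ((B + B) + 0) = 3 - (2*B + 0) = 3 - 2*B)
-3637*(z(2, D(6)) + G(-2))/(-11 - 2) = -3637*(2 + (3 - 2*(-2)))/(-11 - 2) = -3637*(2 + (3 + 4))/(-13) = -3637*(2 + 7)*(-1)/13 = -32733*(-1)/13 = -3637*(-9/13) = 32733/13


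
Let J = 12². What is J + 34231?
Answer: 34375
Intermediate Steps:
J = 144
J + 34231 = 144 + 34231 = 34375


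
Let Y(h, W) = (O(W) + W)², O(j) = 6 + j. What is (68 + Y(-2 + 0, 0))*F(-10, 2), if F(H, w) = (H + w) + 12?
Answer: 416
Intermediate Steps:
Y(h, W) = (6 + 2*W)² (Y(h, W) = ((6 + W) + W)² = (6 + 2*W)²)
F(H, w) = 12 + H + w
(68 + Y(-2 + 0, 0))*F(-10, 2) = (68 + 4*(3 + 0)²)*(12 - 10 + 2) = (68 + 4*3²)*4 = (68 + 4*9)*4 = (68 + 36)*4 = 104*4 = 416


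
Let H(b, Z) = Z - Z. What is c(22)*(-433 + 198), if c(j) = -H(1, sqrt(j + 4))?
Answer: 0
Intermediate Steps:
H(b, Z) = 0
c(j) = 0 (c(j) = -1*0 = 0)
c(22)*(-433 + 198) = 0*(-433 + 198) = 0*(-235) = 0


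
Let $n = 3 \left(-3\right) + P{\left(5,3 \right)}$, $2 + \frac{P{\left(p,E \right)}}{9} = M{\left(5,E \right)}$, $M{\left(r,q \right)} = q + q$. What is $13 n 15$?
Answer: $5265$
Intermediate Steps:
$M{\left(r,q \right)} = 2 q$
$P{\left(p,E \right)} = -18 + 18 E$ ($P{\left(p,E \right)} = -18 + 9 \cdot 2 E = -18 + 18 E$)
$n = 27$ ($n = 3 \left(-3\right) + \left(-18 + 18 \cdot 3\right) = -9 + \left(-18 + 54\right) = -9 + 36 = 27$)
$13 n 15 = 13 \cdot 27 \cdot 15 = 351 \cdot 15 = 5265$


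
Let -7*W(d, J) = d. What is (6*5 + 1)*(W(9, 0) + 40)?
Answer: 8401/7 ≈ 1200.1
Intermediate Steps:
W(d, J) = -d/7
(6*5 + 1)*(W(9, 0) + 40) = (6*5 + 1)*(-⅐*9 + 40) = (30 + 1)*(-9/7 + 40) = 31*(271/7) = 8401/7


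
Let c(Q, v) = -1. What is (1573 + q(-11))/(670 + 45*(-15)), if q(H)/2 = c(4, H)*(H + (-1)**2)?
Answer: -1593/5 ≈ -318.60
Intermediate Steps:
q(H) = -2 - 2*H (q(H) = 2*(-(H + (-1)**2)) = 2*(-(H + 1)) = 2*(-(1 + H)) = 2*(-1 - H) = -2 - 2*H)
(1573 + q(-11))/(670 + 45*(-15)) = (1573 + (-2 - 2*(-11)))/(670 + 45*(-15)) = (1573 + (-2 + 22))/(670 - 675) = (1573 + 20)/(-5) = 1593*(-1/5) = -1593/5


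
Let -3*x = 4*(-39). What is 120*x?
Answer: 6240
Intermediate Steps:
x = 52 (x = -4*(-39)/3 = -1/3*(-156) = 52)
120*x = 120*52 = 6240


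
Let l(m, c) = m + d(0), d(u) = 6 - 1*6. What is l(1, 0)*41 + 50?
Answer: 91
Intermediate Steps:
d(u) = 0 (d(u) = 6 - 6 = 0)
l(m, c) = m (l(m, c) = m + 0 = m)
l(1, 0)*41 + 50 = 1*41 + 50 = 41 + 50 = 91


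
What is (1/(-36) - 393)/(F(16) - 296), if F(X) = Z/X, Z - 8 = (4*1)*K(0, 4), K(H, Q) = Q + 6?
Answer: 14149/10548 ≈ 1.3414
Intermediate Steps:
K(H, Q) = 6 + Q
Z = 48 (Z = 8 + (4*1)*(6 + 4) = 8 + 4*10 = 8 + 40 = 48)
F(X) = 48/X
(1/(-36) - 393)/(F(16) - 296) = (1/(-36) - 393)/(48/16 - 296) = (-1/36 - 393)/(48*(1/16) - 296) = -14149/(36*(3 - 296)) = -14149/36/(-293) = -14149/36*(-1/293) = 14149/10548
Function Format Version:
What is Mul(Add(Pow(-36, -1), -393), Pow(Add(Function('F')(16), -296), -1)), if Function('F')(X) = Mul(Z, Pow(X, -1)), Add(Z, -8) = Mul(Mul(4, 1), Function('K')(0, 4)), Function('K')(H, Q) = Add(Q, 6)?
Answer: Rational(14149, 10548) ≈ 1.3414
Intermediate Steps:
Function('K')(H, Q) = Add(6, Q)
Z = 48 (Z = Add(8, Mul(Mul(4, 1), Add(6, 4))) = Add(8, Mul(4, 10)) = Add(8, 40) = 48)
Function('F')(X) = Mul(48, Pow(X, -1))
Mul(Add(Pow(-36, -1), -393), Pow(Add(Function('F')(16), -296), -1)) = Mul(Add(Pow(-36, -1), -393), Pow(Add(Mul(48, Pow(16, -1)), -296), -1)) = Mul(Add(Rational(-1, 36), -393), Pow(Add(Mul(48, Rational(1, 16)), -296), -1)) = Mul(Rational(-14149, 36), Pow(Add(3, -296), -1)) = Mul(Rational(-14149, 36), Pow(-293, -1)) = Mul(Rational(-14149, 36), Rational(-1, 293)) = Rational(14149, 10548)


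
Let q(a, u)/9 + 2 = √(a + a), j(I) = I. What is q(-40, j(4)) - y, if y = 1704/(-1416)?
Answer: -991/59 + 36*I*√5 ≈ -16.797 + 80.498*I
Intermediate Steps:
q(a, u) = -18 + 9*√2*√a (q(a, u) = -18 + 9*√(a + a) = -18 + 9*√(2*a) = -18 + 9*(√2*√a) = -18 + 9*√2*√a)
y = -71/59 (y = 1704*(-1/1416) = -71/59 ≈ -1.2034)
q(-40, j(4)) - y = (-18 + 9*√2*√(-40)) - 1*(-71/59) = (-18 + 9*√2*(2*I*√10)) + 71/59 = (-18 + 36*I*√5) + 71/59 = -991/59 + 36*I*√5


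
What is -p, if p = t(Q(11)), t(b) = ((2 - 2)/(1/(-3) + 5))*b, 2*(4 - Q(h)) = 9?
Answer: 0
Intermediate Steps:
Q(h) = -½ (Q(h) = 4 - ½*9 = 4 - 9/2 = -½)
t(b) = 0 (t(b) = (0/(-⅓ + 5))*b = (0/(14/3))*b = (0*(3/14))*b = 0*b = 0)
p = 0
-p = -1*0 = 0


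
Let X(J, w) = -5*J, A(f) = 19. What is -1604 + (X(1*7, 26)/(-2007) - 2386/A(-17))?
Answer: -65953369/38133 ≈ -1729.6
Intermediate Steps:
-1604 + (X(1*7, 26)/(-2007) - 2386/A(-17)) = -1604 + (-5*7/(-2007) - 2386/19) = -1604 + (-5*7*(-1/2007) - 2386*1/19) = -1604 + (-35*(-1/2007) - 2386/19) = -1604 + (35/2007 - 2386/19) = -1604 - 4788037/38133 = -65953369/38133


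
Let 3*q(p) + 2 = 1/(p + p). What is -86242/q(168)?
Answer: 86931936/671 ≈ 1.2956e+5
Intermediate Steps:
q(p) = -⅔ + 1/(6*p) (q(p) = -⅔ + 1/(3*(p + p)) = -⅔ + 1/(3*((2*p))) = -⅔ + (1/(2*p))/3 = -⅔ + 1/(6*p))
-86242/q(168) = -86242*1008/(1 - 4*168) = -86242*1008/(1 - 672) = -86242/((⅙)*(1/168)*(-671)) = -86242/(-671/1008) = -86242*(-1008/671) = 86931936/671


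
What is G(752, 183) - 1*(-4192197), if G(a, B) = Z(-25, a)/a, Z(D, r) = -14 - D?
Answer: 3152532155/752 ≈ 4.1922e+6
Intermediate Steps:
G(a, B) = 11/a (G(a, B) = (-14 - 1*(-25))/a = (-14 + 25)/a = 11/a)
G(752, 183) - 1*(-4192197) = 11/752 - 1*(-4192197) = 11*(1/752) + 4192197 = 11/752 + 4192197 = 3152532155/752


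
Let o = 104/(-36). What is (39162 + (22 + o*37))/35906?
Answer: 175847/161577 ≈ 1.0883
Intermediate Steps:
o = -26/9 (o = 104*(-1/36) = -26/9 ≈ -2.8889)
(39162 + (22 + o*37))/35906 = (39162 + (22 - 26/9*37))/35906 = (39162 + (22 - 962/9))*(1/35906) = (39162 - 764/9)*(1/35906) = (351694/9)*(1/35906) = 175847/161577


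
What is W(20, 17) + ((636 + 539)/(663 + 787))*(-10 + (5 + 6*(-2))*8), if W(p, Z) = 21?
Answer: -942/29 ≈ -32.483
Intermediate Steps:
W(20, 17) + ((636 + 539)/(663 + 787))*(-10 + (5 + 6*(-2))*8) = 21 + ((636 + 539)/(663 + 787))*(-10 + (5 + 6*(-2))*8) = 21 + (1175/1450)*(-10 + (5 - 12)*8) = 21 + (1175*(1/1450))*(-10 - 7*8) = 21 + 47*(-10 - 56)/58 = 21 + (47/58)*(-66) = 21 - 1551/29 = -942/29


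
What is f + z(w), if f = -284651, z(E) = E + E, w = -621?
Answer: -285893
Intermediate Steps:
z(E) = 2*E
f + z(w) = -284651 + 2*(-621) = -284651 - 1242 = -285893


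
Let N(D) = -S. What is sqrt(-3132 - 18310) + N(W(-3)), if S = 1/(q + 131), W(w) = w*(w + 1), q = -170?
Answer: 1/39 + I*sqrt(21442) ≈ 0.025641 + 146.43*I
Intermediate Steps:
W(w) = w*(1 + w)
S = -1/39 (S = 1/(-170 + 131) = 1/(-39) = -1/39 ≈ -0.025641)
N(D) = 1/39 (N(D) = -1*(-1/39) = 1/39)
sqrt(-3132 - 18310) + N(W(-3)) = sqrt(-3132 - 18310) + 1/39 = sqrt(-21442) + 1/39 = I*sqrt(21442) + 1/39 = 1/39 + I*sqrt(21442)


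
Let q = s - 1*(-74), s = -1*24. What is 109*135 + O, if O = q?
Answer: 14765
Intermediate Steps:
s = -24
q = 50 (q = -24 - 1*(-74) = -24 + 74 = 50)
O = 50
109*135 + O = 109*135 + 50 = 14715 + 50 = 14765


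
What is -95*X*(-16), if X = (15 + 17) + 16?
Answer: 72960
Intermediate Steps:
X = 48 (X = 32 + 16 = 48)
-95*X*(-16) = -95*48*(-16) = -4560*(-16) = 72960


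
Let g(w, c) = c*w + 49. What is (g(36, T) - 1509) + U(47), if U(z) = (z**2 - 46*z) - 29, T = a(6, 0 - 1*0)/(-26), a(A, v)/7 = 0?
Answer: -1442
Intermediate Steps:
a(A, v) = 0 (a(A, v) = 7*0 = 0)
T = 0 (T = 0/(-26) = 0*(-1/26) = 0)
U(z) = -29 + z**2 - 46*z
g(w, c) = 49 + c*w
(g(36, T) - 1509) + U(47) = ((49 + 0*36) - 1509) + (-29 + 47**2 - 46*47) = ((49 + 0) - 1509) + (-29 + 2209 - 2162) = (49 - 1509) + 18 = -1460 + 18 = -1442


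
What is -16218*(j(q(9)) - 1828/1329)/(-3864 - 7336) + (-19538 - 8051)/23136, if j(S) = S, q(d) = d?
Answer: 2207971319/224202300 ≈ 9.8481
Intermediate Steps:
-16218*(j(q(9)) - 1828/1329)/(-3864 - 7336) + (-19538 - 8051)/23136 = -16218*(9 - 1828/1329)/(-3864 - 7336) + (-19538 - 8051)/23136 = -16218/((-11200/(9 - 1828*1/1329))) - 27589*1/23136 = -16218/((-11200/(9 - 1828/1329))) - 27589/23136 = -16218/((-11200/10133/1329)) - 27589/23136 = -16218/((-11200*1329/10133)) - 27589/23136 = -16218/(-14884800/10133) - 27589/23136 = -16218*(-10133/14884800) - 27589/23136 = 27389499/2480800 - 27589/23136 = 2207971319/224202300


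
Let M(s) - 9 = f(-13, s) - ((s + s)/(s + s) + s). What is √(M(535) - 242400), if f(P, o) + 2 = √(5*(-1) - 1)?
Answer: √(-242929 + I*√6) ≈ 0.002 + 492.88*I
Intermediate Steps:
f(P, o) = -2 + I*√6 (f(P, o) = -2 + √(5*(-1) - 1) = -2 + √(-5 - 1) = -2 + √(-6) = -2 + I*√6)
M(s) = 6 - s + I*√6 (M(s) = 9 + ((-2 + I*√6) - ((s + s)/(s + s) + s)) = 9 + ((-2 + I*√6) - ((2*s)/((2*s)) + s)) = 9 + ((-2 + I*√6) - ((2*s)*(1/(2*s)) + s)) = 9 + ((-2 + I*√6) - (1 + s)) = 9 + ((-2 + I*√6) + (-1 - s)) = 9 + (-3 - s + I*√6) = 6 - s + I*√6)
√(M(535) - 242400) = √((6 - 1*535 + I*√6) - 242400) = √((6 - 535 + I*√6) - 242400) = √((-529 + I*√6) - 242400) = √(-242929 + I*√6)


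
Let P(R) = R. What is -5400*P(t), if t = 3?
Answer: -16200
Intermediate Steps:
-5400*P(t) = -5400*3 = -16200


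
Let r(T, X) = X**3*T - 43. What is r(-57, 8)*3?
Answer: -87681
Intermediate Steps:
r(T, X) = -43 + T*X**3 (r(T, X) = T*X**3 - 43 = -43 + T*X**3)
r(-57, 8)*3 = (-43 - 57*8**3)*3 = (-43 - 57*512)*3 = (-43 - 29184)*3 = -29227*3 = -87681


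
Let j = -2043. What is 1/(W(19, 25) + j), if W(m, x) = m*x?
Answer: -1/1568 ≈ -0.00063775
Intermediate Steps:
1/(W(19, 25) + j) = 1/(19*25 - 2043) = 1/(475 - 2043) = 1/(-1568) = -1/1568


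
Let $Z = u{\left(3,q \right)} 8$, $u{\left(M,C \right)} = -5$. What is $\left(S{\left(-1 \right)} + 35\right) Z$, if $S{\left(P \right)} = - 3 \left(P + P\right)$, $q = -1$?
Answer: $-1640$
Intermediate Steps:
$S{\left(P \right)} = - 6 P$ ($S{\left(P \right)} = - 3 \cdot 2 P = - 6 P$)
$Z = -40$ ($Z = \left(-5\right) 8 = -40$)
$\left(S{\left(-1 \right)} + 35\right) Z = \left(\left(-6\right) \left(-1\right) + 35\right) \left(-40\right) = \left(6 + 35\right) \left(-40\right) = 41 \left(-40\right) = -1640$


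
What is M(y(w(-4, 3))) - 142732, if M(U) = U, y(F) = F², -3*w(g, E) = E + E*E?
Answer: -142716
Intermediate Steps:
w(g, E) = -E/3 - E²/3 (w(g, E) = -(E + E*E)/3 = -(E + E²)/3 = -E/3 - E²/3)
M(y(w(-4, 3))) - 142732 = (-⅓*3*(1 + 3))² - 142732 = (-⅓*3*4)² - 142732 = (-4)² - 142732 = 16 - 142732 = -142716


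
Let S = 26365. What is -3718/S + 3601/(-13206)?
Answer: -144040273/348176190 ≈ -0.41370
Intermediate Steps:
-3718/S + 3601/(-13206) = -3718/26365 + 3601/(-13206) = -3718*1/26365 + 3601*(-1/13206) = -3718/26365 - 3601/13206 = -144040273/348176190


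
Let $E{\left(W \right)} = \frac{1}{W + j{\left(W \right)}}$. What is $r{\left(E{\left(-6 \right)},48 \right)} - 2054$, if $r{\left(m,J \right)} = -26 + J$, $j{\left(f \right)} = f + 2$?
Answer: $-2032$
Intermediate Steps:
$j{\left(f \right)} = 2 + f$
$E{\left(W \right)} = \frac{1}{2 + 2 W}$ ($E{\left(W \right)} = \frac{1}{W + \left(2 + W\right)} = \frac{1}{2 + 2 W}$)
$r{\left(E{\left(-6 \right)},48 \right)} - 2054 = \left(-26 + 48\right) - 2054 = 22 - 2054 = -2032$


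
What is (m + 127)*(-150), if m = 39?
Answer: -24900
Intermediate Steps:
(m + 127)*(-150) = (39 + 127)*(-150) = 166*(-150) = -24900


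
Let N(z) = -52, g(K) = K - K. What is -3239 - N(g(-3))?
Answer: -3187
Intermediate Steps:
g(K) = 0
-3239 - N(g(-3)) = -3239 - 1*(-52) = -3239 + 52 = -3187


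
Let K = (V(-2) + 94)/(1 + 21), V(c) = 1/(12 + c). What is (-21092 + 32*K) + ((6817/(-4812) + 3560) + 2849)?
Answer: -9601379/660 ≈ -14548.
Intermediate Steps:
K = 941/220 (K = (1/(12 - 2) + 94)/(1 + 21) = (1/10 + 94)/22 = (⅒ + 94)*(1/22) = (941/10)*(1/22) = 941/220 ≈ 4.2773)
(-21092 + 32*K) + ((6817/(-4812) + 3560) + 2849) = (-21092 + 32*(941/220)) + ((6817/(-4812) + 3560) + 2849) = (-21092 + 7528/55) + ((6817*(-1/4812) + 3560) + 2849) = -1152532/55 + ((-17/12 + 3560) + 2849) = -1152532/55 + (42703/12 + 2849) = -1152532/55 + 76891/12 = -9601379/660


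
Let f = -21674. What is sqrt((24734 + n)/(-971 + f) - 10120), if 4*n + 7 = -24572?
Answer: I*sqrt(20759666906265)/45290 ≈ 100.6*I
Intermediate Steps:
n = -24579/4 (n = -7/4 + (1/4)*(-24572) = -7/4 - 6143 = -24579/4 ≈ -6144.8)
sqrt((24734 + n)/(-971 + f) - 10120) = sqrt((24734 - 24579/4)/(-971 - 21674) - 10120) = sqrt((74357/4)/(-22645) - 10120) = sqrt((74357/4)*(-1/22645) - 10120) = sqrt(-74357/90580 - 10120) = sqrt(-916743957/90580) = I*sqrt(20759666906265)/45290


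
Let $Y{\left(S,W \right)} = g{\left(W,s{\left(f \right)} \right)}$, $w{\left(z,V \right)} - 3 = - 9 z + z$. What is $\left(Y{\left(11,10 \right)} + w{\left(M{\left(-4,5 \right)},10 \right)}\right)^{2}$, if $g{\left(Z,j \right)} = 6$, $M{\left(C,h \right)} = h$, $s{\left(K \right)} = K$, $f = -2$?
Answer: $961$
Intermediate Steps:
$w{\left(z,V \right)} = 3 - 8 z$ ($w{\left(z,V \right)} = 3 + \left(- 9 z + z\right) = 3 - 8 z$)
$Y{\left(S,W \right)} = 6$
$\left(Y{\left(11,10 \right)} + w{\left(M{\left(-4,5 \right)},10 \right)}\right)^{2} = \left(6 + \left(3 - 40\right)\right)^{2} = \left(6 - 37\right)^{2} = \left(-31\right)^{2} = 961$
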